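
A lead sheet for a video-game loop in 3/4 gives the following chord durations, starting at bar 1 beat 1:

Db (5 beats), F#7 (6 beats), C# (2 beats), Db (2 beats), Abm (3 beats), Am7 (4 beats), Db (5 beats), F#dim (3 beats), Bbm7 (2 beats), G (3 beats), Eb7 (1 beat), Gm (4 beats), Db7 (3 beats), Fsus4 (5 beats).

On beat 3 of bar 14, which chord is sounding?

Db7

Beat 3 of bar 14 is beat (14−1)×3 + 3 = 42 overall.
Running totals: Db ends at 5, F#7 ends at 11, C# ends at 13, Db ends at 15, Abm ends at 18, Am7 ends at 22, Db ends at 27, F#dim ends at 30, Bbm7 ends at 32, G ends at 35, Eb7 ends at 36, Gm ends at 40, Db7 ends at 43.
Beat 42 falls within Db7.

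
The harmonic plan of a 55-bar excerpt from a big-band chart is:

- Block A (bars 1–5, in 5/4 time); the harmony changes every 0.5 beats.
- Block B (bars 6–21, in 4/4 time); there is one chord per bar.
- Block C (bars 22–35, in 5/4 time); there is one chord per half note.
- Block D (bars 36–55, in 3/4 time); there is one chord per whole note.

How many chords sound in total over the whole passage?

116 chords

A: 5·5 = 25 beats, 25/0.5 = 50 chords.
B: 16·4 = 64 beats, 64/4 = 16 chords.
C: 14·5 = 70 beats, 70/2 = 35 chords.
D: 20·3 = 60 beats, 60/4 = 15 chords.
Total: 50 + 16 + 35 + 15 = 116.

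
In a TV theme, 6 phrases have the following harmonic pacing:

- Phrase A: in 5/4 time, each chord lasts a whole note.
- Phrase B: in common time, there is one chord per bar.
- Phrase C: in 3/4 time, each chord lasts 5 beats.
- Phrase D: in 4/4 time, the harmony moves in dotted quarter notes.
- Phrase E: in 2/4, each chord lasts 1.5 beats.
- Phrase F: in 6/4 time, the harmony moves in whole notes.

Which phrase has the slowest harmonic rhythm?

A: each chord is 4 beats in 5/4, so 1.25 per bar.
B: each chord is 4 beats in 4/4, so 1 per bar.
C: each chord is 5 beats in 3/4, so 0.6 per bar.
D: each chord is 1.5 beats in 4/4, so 8/3 per bar.
E: each chord is 1.5 beats in 2/4, so 4/3 per bar.
F: each chord is 4 beats in 6/4, so 1.5 per bar.
Slowest is C at 0.6 chords/bar.

Phrase C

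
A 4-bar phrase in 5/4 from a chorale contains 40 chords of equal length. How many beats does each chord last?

0.5 beats

4 bars × 5 beats/bar = 20 beats total.
20 beats ÷ 40 chords = 0.5 beats per chord.
(That is an eighth note.)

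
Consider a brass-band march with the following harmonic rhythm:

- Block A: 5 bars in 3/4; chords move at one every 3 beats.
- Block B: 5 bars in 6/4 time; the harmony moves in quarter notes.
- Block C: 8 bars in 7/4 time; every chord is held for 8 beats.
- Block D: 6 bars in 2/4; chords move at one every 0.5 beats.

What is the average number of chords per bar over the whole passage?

A: 5 × 3 = 15 beats ÷ 3 = 5 chords.
B: 5 × 6 = 30 beats ÷ 1 = 30 chords.
C: 8 × 7 = 56 beats ÷ 8 = 7 chords.
D: 6 × 2 = 12 beats ÷ 0.5 = 24 chords.
Overall: 66 chords over 24 bars → 66/24 = 2.75 chords per bar.

2.75 chords per bar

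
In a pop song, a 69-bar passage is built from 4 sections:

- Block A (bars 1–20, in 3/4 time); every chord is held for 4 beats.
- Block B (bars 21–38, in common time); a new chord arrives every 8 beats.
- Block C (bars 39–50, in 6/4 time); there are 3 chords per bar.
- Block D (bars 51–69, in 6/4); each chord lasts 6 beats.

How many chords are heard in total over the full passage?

79 chords

A has 60 beats and chords last 4 each, so 15 chords.
B has 72 beats and chords last 8 each, so 9 chords.
C has 72 beats and chords last 2 each, so 36 chords.
D has 114 beats and chords last 6 each, so 19 chords.
Total: 15 + 9 + 36 + 19 = 79.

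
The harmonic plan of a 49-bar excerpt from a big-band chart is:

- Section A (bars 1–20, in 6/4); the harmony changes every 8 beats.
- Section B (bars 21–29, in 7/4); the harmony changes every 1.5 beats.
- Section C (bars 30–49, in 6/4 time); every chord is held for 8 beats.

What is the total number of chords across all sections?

72 chords

A has 120 beats and chords last 8 each, so 15 chords.
B has 63 beats and chords last 1.5 each, so 42 chords.
C has 120 beats and chords last 8 each, so 15 chords.
Total: 15 + 42 + 15 = 72.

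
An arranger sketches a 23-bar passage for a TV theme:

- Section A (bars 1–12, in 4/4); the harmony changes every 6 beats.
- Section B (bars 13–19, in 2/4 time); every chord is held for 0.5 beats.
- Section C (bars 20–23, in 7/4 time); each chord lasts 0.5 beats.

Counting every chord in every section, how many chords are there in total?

A has 48 beats and chords last 6 each, so 8 chords.
B has 14 beats and chords last 0.5 each, so 28 chords.
C has 28 beats and chords last 0.5 each, so 56 chords.
Total: 8 + 28 + 56 = 92.

92 chords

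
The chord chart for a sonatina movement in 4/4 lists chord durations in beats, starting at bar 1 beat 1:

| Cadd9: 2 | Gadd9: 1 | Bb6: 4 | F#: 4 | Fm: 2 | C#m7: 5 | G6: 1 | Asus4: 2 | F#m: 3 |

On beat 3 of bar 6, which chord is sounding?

F#m

Beat 3 of bar 6 is beat (6−1)×4 + 3 = 23 overall.
Running totals: Cadd9 ends at 2, Gadd9 ends at 3, Bb6 ends at 7, F# ends at 11, Fm ends at 13, C#m7 ends at 18, G6 ends at 19, Asus4 ends at 21, F#m ends at 24.
Beat 23 falls within F#m.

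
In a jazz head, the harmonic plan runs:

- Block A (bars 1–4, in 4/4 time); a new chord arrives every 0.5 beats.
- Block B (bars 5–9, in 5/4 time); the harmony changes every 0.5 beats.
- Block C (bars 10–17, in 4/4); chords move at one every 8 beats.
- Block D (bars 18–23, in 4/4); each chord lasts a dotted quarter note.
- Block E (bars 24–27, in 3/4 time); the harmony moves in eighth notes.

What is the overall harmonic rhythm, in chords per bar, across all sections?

A: 4 bars of 4 beats is 16 beats; at 0.5 beats each that's 32 chords.
B: 5 bars of 5 beats is 25 beats; at 0.5 beats each that's 50 chords.
C: 8 bars of 4 beats is 32 beats; at 8 beats each that's 4 chords.
D: 6 bars of 4 beats is 24 beats; at 1.5 beats each that's 16 chords.
E: 4 bars of 3 beats is 12 beats; at 0.5 beats each that's 24 chords.
Overall: 126 chords over 27 bars → 126/27 = 14/3 chords per bar.

14/3 chords per bar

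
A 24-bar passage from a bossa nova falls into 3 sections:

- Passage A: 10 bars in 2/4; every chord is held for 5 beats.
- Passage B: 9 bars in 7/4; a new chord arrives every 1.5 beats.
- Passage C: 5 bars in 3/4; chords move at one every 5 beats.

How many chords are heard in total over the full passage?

A: 10·2 = 20 beats, 20/5 = 4 chords.
B: 9·7 = 63 beats, 63/1.5 = 42 chords.
C: 5·3 = 15 beats, 15/5 = 3 chords.
Total: 4 + 42 + 3 = 49.

49 chords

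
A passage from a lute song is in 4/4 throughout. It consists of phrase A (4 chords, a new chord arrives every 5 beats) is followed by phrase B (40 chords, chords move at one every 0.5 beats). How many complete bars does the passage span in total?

10 bars

A: 4 × 5 = 20 beats = 5 bars.
B: 40 × 0.5 = 20 beats = 5 bars.
Total: 5 + 5 = 10 bars.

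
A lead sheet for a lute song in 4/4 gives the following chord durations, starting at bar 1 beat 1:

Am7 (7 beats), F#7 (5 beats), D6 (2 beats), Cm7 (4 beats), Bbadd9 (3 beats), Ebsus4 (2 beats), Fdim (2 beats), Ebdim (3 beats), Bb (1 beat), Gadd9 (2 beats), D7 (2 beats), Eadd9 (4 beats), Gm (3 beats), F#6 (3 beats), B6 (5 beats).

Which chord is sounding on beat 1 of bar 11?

F#6

Beat 1 of bar 11 is beat (11−1)×4 + 1 = 41 overall.
Running totals: Am7 ends at 7, F#7 ends at 12, D6 ends at 14, Cm7 ends at 18, Bbadd9 ends at 21, Ebsus4 ends at 23, Fdim ends at 25, Ebdim ends at 28, Bb ends at 29, Gadd9 ends at 31, D7 ends at 33, Eadd9 ends at 37, Gm ends at 40, F#6 ends at 43.
Beat 41 falls within F#6.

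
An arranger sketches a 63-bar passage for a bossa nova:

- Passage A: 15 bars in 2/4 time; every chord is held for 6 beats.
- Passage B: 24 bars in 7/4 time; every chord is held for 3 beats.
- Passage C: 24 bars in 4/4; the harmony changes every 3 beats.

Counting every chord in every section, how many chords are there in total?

93 chords

A has 30 beats and chords last 6 each, so 5 chords.
B has 168 beats and chords last 3 each, so 56 chords.
C has 96 beats and chords last 3 each, so 32 chords.
Total: 5 + 56 + 32 = 93.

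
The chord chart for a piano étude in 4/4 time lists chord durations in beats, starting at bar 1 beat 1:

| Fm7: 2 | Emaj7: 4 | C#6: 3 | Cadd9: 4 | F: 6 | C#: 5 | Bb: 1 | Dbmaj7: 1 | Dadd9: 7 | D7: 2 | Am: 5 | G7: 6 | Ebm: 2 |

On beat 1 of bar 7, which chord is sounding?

Bb

Beat 1 of bar 7 is beat (7−1)×4 + 1 = 25 overall.
Running totals: Fm7 ends at 2, Emaj7 ends at 6, C#6 ends at 9, Cadd9 ends at 13, F ends at 19, C# ends at 24, Bb ends at 25.
Beat 25 falls within Bb.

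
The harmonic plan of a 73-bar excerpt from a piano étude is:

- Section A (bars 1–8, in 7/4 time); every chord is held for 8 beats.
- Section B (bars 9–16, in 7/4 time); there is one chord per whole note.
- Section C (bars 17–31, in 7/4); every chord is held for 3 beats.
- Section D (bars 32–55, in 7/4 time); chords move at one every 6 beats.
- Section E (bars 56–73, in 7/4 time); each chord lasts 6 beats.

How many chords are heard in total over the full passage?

A: 8 bars × 7 beats = 56 beats; 8 beats/chord → 7 chords.
B: 8 bars × 7 beats = 56 beats; 4 beats/chord → 14 chords.
C: 15 bars × 7 beats = 105 beats; 3 beats/chord → 35 chords.
D: 24 bars × 7 beats = 168 beats; 6 beats/chord → 28 chords.
E: 18 bars × 7 beats = 126 beats; 6 beats/chord → 21 chords.
Total: 7 + 14 + 35 + 28 + 21 = 105.

105 chords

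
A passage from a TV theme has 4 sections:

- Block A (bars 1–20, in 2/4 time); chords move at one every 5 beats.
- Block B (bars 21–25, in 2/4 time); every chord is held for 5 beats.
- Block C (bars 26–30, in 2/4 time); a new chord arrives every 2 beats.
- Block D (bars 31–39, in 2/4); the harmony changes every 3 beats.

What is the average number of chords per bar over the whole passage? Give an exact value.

A: 20 × 2 = 40 beats ÷ 5 = 8 chords.
B: 5 × 2 = 10 beats ÷ 5 = 2 chords.
C: 5 × 2 = 10 beats ÷ 2 = 5 chords.
D: 9 × 2 = 18 beats ÷ 3 = 6 chords.
Overall: 21 chords over 39 bars → 21/39 = 7/13 chords per bar.

7/13 chords per bar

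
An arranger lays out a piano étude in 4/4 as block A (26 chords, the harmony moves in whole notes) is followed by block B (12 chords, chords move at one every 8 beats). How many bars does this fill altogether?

50 bars

A: 26 × 4 = 104 beats = 26 bars.
B: 12 × 8 = 96 beats = 24 bars.
Total: 26 + 24 = 50 bars.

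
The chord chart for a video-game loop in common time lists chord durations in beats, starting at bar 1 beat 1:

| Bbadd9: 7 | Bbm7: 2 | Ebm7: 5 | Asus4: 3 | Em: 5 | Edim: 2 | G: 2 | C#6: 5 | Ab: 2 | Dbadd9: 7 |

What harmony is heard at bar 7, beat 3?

C#6

Beat 3 of bar 7 is beat (7−1)×4 + 3 = 27 overall.
Running totals: Bbadd9 ends at 7, Bbm7 ends at 9, Ebm7 ends at 14, Asus4 ends at 17, Em ends at 22, Edim ends at 24, G ends at 26, C#6 ends at 31.
Beat 27 falls within C#6.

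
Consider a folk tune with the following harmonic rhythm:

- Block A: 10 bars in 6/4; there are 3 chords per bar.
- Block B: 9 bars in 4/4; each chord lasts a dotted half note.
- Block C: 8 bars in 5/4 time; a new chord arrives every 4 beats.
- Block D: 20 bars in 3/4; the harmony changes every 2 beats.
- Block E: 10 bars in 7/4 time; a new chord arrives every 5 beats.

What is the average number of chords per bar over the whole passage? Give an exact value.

A: 10 × 6 = 60 beats ÷ 2 = 30 chords.
B: 9 × 4 = 36 beats ÷ 3 = 12 chords.
C: 8 × 5 = 40 beats ÷ 4 = 10 chords.
D: 20 × 3 = 60 beats ÷ 2 = 30 chords.
E: 10 × 7 = 70 beats ÷ 5 = 14 chords.
Overall: 96 chords over 57 bars → 96/57 = 32/19 chords per bar.

32/19 chords per bar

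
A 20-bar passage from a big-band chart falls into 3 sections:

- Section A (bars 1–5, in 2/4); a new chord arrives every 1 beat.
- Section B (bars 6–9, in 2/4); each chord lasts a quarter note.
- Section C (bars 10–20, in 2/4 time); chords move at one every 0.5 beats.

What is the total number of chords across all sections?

A has 10 beats and chords last 1 each, so 10 chords.
B has 8 beats and chords last 1 each, so 8 chords.
C has 22 beats and chords last 0.5 each, so 44 chords.
Total: 10 + 8 + 44 = 62.

62 chords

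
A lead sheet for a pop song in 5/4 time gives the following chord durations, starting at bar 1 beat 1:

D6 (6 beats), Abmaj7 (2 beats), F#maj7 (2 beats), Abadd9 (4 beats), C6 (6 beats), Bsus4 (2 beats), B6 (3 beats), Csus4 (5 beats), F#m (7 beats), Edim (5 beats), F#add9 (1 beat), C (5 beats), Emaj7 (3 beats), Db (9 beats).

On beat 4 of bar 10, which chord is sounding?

Emaj7

Beat 4 of bar 10 is beat (10−1)×5 + 4 = 49 overall.
Running totals: D6 ends at 6, Abmaj7 ends at 8, F#maj7 ends at 10, Abadd9 ends at 14, C6 ends at 20, Bsus4 ends at 22, B6 ends at 25, Csus4 ends at 30, F#m ends at 37, Edim ends at 42, F#add9 ends at 43, C ends at 48, Emaj7 ends at 51.
Beat 49 falls within Emaj7.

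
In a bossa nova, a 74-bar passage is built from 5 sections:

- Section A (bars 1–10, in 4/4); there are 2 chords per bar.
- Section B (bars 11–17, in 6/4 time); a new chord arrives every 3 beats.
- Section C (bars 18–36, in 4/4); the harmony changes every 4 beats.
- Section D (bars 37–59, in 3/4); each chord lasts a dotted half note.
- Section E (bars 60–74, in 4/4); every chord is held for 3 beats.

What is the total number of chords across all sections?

A: 10·4 = 40 beats, 40/2 = 20 chords.
B: 7·6 = 42 beats, 42/3 = 14 chords.
C: 19·4 = 76 beats, 76/4 = 19 chords.
D: 23·3 = 69 beats, 69/3 = 23 chords.
E: 15·4 = 60 beats, 60/3 = 20 chords.
Total: 20 + 14 + 19 + 23 + 20 = 96.

96 chords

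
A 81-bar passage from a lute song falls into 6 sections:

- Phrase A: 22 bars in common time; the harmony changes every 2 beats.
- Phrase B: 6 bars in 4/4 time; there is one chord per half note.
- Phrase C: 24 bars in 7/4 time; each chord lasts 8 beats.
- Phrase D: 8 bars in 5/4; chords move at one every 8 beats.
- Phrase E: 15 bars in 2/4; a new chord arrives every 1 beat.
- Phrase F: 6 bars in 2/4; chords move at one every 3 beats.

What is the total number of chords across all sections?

A has 88 beats and chords last 2 each, so 44 chords.
B has 24 beats and chords last 2 each, so 12 chords.
C has 168 beats and chords last 8 each, so 21 chords.
D has 40 beats and chords last 8 each, so 5 chords.
E has 30 beats and chords last 1 each, so 30 chords.
F has 12 beats and chords last 3 each, so 4 chords.
Total: 44 + 12 + 21 + 5 + 30 + 4 = 116.

116 chords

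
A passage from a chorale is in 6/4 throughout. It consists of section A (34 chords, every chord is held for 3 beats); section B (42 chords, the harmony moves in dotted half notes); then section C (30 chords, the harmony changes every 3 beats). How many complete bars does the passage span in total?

A: 34 × 3 = 102 beats = 17 bars.
B: 42 × 3 = 126 beats = 21 bars.
C: 30 × 3 = 90 beats = 15 bars.
Total: 17 + 21 + 15 = 53 bars.

53 bars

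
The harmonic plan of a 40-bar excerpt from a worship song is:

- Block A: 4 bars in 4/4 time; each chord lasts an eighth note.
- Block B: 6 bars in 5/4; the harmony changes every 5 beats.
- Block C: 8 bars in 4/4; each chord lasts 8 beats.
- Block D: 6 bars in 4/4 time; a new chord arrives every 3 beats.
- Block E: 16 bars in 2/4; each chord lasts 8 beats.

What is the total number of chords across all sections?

54 chords

A: 4 bars × 4 beats = 16 beats; 0.5 beats/chord → 32 chords.
B: 6 bars × 5 beats = 30 beats; 5 beats/chord → 6 chords.
C: 8 bars × 4 beats = 32 beats; 8 beats/chord → 4 chords.
D: 6 bars × 4 beats = 24 beats; 3 beats/chord → 8 chords.
E: 16 bars × 2 beats = 32 beats; 8 beats/chord → 4 chords.
Total: 32 + 6 + 4 + 8 + 4 = 54.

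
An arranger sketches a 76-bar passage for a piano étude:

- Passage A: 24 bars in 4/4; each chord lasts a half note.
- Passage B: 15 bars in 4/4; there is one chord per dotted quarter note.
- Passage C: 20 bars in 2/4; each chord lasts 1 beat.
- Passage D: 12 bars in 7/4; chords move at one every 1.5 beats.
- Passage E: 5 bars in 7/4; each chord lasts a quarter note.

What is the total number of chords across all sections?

219 chords

A: 24 bars × 4 beats = 96 beats; 2 beats/chord → 48 chords.
B: 15 bars × 4 beats = 60 beats; 1.5 beats/chord → 40 chords.
C: 20 bars × 2 beats = 40 beats; 1 beat/chord → 40 chords.
D: 12 bars × 7 beats = 84 beats; 1.5 beats/chord → 56 chords.
E: 5 bars × 7 beats = 35 beats; 1 beat/chord → 35 chords.
Total: 48 + 40 + 40 + 56 + 35 = 219.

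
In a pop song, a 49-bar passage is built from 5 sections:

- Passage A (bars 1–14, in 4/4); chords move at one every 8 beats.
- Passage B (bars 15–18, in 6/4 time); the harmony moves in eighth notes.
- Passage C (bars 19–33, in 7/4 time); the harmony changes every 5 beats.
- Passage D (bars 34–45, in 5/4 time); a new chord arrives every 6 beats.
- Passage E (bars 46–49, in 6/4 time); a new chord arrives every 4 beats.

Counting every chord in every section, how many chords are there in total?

A: 14 bars × 4 beats = 56 beats; 8 beats/chord → 7 chords.
B: 4 bars × 6 beats = 24 beats; 0.5 beats/chord → 48 chords.
C: 15 bars × 7 beats = 105 beats; 5 beats/chord → 21 chords.
D: 12 bars × 5 beats = 60 beats; 6 beats/chord → 10 chords.
E: 4 bars × 6 beats = 24 beats; 4 beats/chord → 6 chords.
Total: 7 + 48 + 21 + 10 + 6 = 92.

92 chords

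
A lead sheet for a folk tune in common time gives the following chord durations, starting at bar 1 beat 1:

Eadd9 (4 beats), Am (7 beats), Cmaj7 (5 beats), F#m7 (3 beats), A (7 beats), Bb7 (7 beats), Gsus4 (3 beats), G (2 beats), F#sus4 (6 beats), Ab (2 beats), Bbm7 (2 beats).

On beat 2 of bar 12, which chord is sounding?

Beat 2 of bar 12 is beat (12−1)×4 + 2 = 46 overall.
Running totals: Eadd9 ends at 4, Am ends at 11, Cmaj7 ends at 16, F#m7 ends at 19, A ends at 26, Bb7 ends at 33, Gsus4 ends at 36, G ends at 38, F#sus4 ends at 44, Ab ends at 46.
Beat 46 falls within Ab.

Ab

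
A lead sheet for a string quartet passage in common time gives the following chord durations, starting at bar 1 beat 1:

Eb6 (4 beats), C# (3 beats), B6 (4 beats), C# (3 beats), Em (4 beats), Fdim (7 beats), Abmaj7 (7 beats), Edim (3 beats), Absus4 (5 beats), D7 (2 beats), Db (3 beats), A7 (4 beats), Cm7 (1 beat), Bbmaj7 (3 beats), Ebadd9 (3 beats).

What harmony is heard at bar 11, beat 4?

Beat 4 of bar 11 is beat (11−1)×4 + 4 = 44 overall.
Running totals: Eb6 ends at 4, C# ends at 7, B6 ends at 11, C# ends at 14, Em ends at 18, Fdim ends at 25, Abmaj7 ends at 32, Edim ends at 35, Absus4 ends at 40, D7 ends at 42, Db ends at 45.
Beat 44 falls within Db.

Db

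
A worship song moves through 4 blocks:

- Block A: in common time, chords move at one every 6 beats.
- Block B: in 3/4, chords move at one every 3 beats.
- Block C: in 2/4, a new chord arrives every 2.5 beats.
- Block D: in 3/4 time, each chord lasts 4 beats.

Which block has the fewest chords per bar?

Block A

A: each chord is 6 beats in 4/4, so 2/3 per bar.
B: each chord is 3 beats in 3/4, so 1 per bar.
C: each chord is 2.5 beats in 2/4, so 0.8 per bar.
D: each chord is 4 beats in 3/4, so 0.75 per bar.
Slowest is A at 2/3 chords/bar.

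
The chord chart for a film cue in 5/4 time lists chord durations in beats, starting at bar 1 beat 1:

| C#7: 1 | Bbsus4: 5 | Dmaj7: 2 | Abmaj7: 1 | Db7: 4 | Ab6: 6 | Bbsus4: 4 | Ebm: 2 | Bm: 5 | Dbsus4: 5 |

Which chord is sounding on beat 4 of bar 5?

Ebm

Beat 4 of bar 5 is beat (5−1)×5 + 4 = 24 overall.
Running totals: C#7 ends at 1, Bbsus4 ends at 6, Dmaj7 ends at 8, Abmaj7 ends at 9, Db7 ends at 13, Ab6 ends at 19, Bbsus4 ends at 23, Ebm ends at 25.
Beat 24 falls within Ebm.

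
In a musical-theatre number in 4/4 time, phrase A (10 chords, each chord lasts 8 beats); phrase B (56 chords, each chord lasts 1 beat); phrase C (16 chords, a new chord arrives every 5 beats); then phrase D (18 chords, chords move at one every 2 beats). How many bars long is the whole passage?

63 bars

A: 10 × 8 = 80 beats = 20 bars.
B: 56 × 1 = 56 beats = 14 bars.
C: 16 × 5 = 80 beats = 20 bars.
D: 18 × 2 = 36 beats = 9 bars.
Total: 20 + 14 + 20 + 9 = 63 bars.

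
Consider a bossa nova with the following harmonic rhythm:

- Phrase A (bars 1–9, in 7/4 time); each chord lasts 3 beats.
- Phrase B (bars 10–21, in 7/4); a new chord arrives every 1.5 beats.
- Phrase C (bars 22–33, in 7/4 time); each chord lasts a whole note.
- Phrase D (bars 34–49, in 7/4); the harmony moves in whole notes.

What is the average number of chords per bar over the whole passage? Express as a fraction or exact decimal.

18/7 chords per bar

A: 9 × 7 = 63 beats ÷ 3 = 21 chords.
B: 12 × 7 = 84 beats ÷ 1.5 = 56 chords.
C: 12 × 7 = 84 beats ÷ 4 = 21 chords.
D: 16 × 7 = 112 beats ÷ 4 = 28 chords.
Overall: 126 chords over 49 bars → 126/49 = 18/7 chords per bar.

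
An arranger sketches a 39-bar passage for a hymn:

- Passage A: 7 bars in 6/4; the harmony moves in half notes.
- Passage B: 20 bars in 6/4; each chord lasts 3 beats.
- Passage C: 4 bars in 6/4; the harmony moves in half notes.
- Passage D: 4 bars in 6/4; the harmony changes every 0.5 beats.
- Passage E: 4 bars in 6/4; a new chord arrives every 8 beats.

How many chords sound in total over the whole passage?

A: 7 bars × 6 beats = 42 beats; 2 beats/chord → 21 chords.
B: 20 bars × 6 beats = 120 beats; 3 beats/chord → 40 chords.
C: 4 bars × 6 beats = 24 beats; 2 beats/chord → 12 chords.
D: 4 bars × 6 beats = 24 beats; 0.5 beats/chord → 48 chords.
E: 4 bars × 6 beats = 24 beats; 8 beats/chord → 3 chords.
Total: 21 + 40 + 12 + 48 + 3 = 124.

124 chords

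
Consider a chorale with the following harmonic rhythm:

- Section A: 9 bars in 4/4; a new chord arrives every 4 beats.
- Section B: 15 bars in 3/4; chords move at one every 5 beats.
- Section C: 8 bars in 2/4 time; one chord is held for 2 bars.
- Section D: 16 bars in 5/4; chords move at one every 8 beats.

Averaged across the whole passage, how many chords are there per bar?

A: 9 bars of 4 beats is 36 beats; at 4 beats each that's 9 chords.
B: 15 bars of 3 beats is 45 beats; at 5 beats each that's 9 chords.
C: 8 bars of 2 beats is 16 beats; at 4 beats each that's 4 chords.
D: 16 bars of 5 beats is 80 beats; at 8 beats each that's 10 chords.
Overall: 32 chords over 48 bars → 32/48 = 2/3 chords per bar.

2/3 chords per bar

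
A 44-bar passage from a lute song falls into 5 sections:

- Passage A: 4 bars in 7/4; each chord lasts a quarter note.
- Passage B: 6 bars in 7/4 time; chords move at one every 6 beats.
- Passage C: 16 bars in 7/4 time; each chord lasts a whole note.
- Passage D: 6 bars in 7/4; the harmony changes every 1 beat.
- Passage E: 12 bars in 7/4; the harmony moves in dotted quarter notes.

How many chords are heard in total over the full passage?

A: 4 bars × 7 beats = 28 beats; 1 beat/chord → 28 chords.
B: 6 bars × 7 beats = 42 beats; 6 beats/chord → 7 chords.
C: 16 bars × 7 beats = 112 beats; 4 beats/chord → 28 chords.
D: 6 bars × 7 beats = 42 beats; 1 beat/chord → 42 chords.
E: 12 bars × 7 beats = 84 beats; 1.5 beats/chord → 56 chords.
Total: 28 + 7 + 28 + 42 + 56 = 161.

161 chords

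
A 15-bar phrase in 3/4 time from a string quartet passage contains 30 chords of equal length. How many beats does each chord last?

1.5 beats

15 bars × 3 beats/bar = 45 beats total.
45 beats ÷ 30 chords = 1.5 beats per chord.
(That is a dotted quarter note.)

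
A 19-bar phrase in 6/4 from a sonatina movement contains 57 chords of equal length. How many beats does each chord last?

19 bars × 6 beats/bar = 114 beats total.
114 beats ÷ 57 chords = 2 beats per chord.
(That is a half note.)

2 beats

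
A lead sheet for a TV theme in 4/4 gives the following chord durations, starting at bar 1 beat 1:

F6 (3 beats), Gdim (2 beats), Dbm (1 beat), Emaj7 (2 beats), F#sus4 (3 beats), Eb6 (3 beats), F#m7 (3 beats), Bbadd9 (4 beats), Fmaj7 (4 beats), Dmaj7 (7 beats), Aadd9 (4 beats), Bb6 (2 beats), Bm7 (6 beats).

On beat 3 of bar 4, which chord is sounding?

F#m7

Beat 3 of bar 4 is beat (4−1)×4 + 3 = 15 overall.
Running totals: F6 ends at 3, Gdim ends at 5, Dbm ends at 6, Emaj7 ends at 8, F#sus4 ends at 11, Eb6 ends at 14, F#m7 ends at 17.
Beat 15 falls within F#m7.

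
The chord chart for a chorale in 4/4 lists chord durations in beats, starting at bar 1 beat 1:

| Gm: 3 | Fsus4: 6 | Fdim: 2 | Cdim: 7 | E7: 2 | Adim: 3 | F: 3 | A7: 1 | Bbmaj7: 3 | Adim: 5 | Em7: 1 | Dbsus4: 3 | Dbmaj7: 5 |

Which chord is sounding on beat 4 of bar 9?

Em7

Beat 4 of bar 9 is beat (9−1)×4 + 4 = 36 overall.
Running totals: Gm ends at 3, Fsus4 ends at 9, Fdim ends at 11, Cdim ends at 18, E7 ends at 20, Adim ends at 23, F ends at 26, A7 ends at 27, Bbmaj7 ends at 30, Adim ends at 35, Em7 ends at 36.
Beat 36 falls within Em7.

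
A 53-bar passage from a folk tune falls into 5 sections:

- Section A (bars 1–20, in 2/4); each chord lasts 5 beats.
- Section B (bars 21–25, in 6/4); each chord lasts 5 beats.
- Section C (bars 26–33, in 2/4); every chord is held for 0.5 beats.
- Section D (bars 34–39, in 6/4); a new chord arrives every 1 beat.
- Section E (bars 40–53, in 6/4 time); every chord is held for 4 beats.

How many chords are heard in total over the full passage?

A has 40 beats and chords last 5 each, so 8 chords.
B has 30 beats and chords last 5 each, so 6 chords.
C has 16 beats and chords last 0.5 each, so 32 chords.
D has 36 beats and chords last 1 each, so 36 chords.
E has 84 beats and chords last 4 each, so 21 chords.
Total: 8 + 6 + 32 + 36 + 21 = 103.

103 chords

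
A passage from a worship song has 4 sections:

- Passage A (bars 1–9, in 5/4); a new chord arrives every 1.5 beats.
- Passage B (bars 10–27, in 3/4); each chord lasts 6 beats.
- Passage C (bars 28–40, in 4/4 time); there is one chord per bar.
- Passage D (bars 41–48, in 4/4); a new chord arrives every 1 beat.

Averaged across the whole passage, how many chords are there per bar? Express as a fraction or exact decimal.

A: 9 × 5 = 45 beats ÷ 1.5 = 30 chords.
B: 18 × 3 = 54 beats ÷ 6 = 9 chords.
C: 13 × 4 = 52 beats ÷ 4 = 13 chords.
D: 8 × 4 = 32 beats ÷ 1 = 32 chords.
Overall: 84 chords over 48 bars → 84/48 = 1.75 chords per bar.

1.75 chords per bar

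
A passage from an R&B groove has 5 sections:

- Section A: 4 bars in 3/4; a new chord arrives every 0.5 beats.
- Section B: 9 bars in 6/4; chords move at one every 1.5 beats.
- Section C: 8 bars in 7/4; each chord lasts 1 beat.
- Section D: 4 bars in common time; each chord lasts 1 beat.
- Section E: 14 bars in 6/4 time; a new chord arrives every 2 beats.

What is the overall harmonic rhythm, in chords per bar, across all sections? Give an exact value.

58/13 chords per bar

A: 4 bars of 3 beats is 12 beats; at 0.5 beats each that's 24 chords.
B: 9 bars of 6 beats is 54 beats; at 1.5 beats each that's 36 chords.
C: 8 bars of 7 beats is 56 beats; at 1 beat each that's 56 chords.
D: 4 bars of 4 beats is 16 beats; at 1 beat each that's 16 chords.
E: 14 bars of 6 beats is 84 beats; at 2 beats each that's 42 chords.
Overall: 174 chords over 39 bars → 174/39 = 58/13 chords per bar.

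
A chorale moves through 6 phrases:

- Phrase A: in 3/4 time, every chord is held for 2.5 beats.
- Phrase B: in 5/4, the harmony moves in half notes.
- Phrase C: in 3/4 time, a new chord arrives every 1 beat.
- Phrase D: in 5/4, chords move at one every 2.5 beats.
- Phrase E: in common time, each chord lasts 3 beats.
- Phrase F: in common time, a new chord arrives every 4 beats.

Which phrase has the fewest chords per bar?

Phrase F

A: 3 beats/bar ÷ 2.5 beats/chord = 1.2 chords/bar.
B: 5 beats/bar ÷ 2 beats/chord = 2.5 chords/bar.
C: 3 beats/bar ÷ 1 beat/chord = 3 chords/bar.
D: 5 beats/bar ÷ 2.5 beats/chord = 2 chords/bar.
E: 4 beats/bar ÷ 3 beats/chord = 4/3 chords/bar.
F: 4 beats/bar ÷ 4 beats/chord = 1 chord/bar.
Slowest is F at 1 chords/bar.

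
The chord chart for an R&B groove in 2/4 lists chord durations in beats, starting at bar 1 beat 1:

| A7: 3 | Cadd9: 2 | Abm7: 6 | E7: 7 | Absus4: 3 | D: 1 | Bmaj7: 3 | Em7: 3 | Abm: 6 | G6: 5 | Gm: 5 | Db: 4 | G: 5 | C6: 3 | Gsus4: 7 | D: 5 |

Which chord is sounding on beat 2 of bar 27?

Beat 2 of bar 27 is beat (27−1)×2 + 2 = 54 overall.
Running totals: A7 ends at 3, Cadd9 ends at 5, Abm7 ends at 11, E7 ends at 18, Absus4 ends at 21, D ends at 22, Bmaj7 ends at 25, Em7 ends at 28, Abm ends at 34, G6 ends at 39, Gm ends at 44, Db ends at 48, G ends at 53, C6 ends at 56.
Beat 54 falls within C6.

C6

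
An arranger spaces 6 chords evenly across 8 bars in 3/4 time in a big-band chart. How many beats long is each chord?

8 bars × 3 beats/bar = 24 beats total.
24 beats ÷ 6 chords = 4 beats per chord.
(That is a whole note.)

4 beats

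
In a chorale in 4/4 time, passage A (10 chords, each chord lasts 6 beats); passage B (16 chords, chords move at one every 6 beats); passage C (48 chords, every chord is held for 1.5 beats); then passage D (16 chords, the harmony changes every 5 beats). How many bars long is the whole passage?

A: 10 × 6 = 60 beats = 15 bars.
B: 16 × 6 = 96 beats = 24 bars.
C: 48 × 1.5 = 72 beats = 18 bars.
D: 16 × 5 = 80 beats = 20 bars.
Total: 15 + 24 + 18 + 20 = 77 bars.

77 bars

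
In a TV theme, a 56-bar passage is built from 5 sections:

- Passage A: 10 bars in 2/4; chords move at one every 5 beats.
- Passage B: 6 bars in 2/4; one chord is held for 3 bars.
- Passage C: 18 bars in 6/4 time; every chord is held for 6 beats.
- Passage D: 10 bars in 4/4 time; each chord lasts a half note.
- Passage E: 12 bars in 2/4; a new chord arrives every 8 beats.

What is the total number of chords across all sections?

47 chords

A has 20 beats and chords last 5 each, so 4 chords.
B has 12 beats and chords last 6 each, so 2 chords.
C has 108 beats and chords last 6 each, so 18 chords.
D has 40 beats and chords last 2 each, so 20 chords.
E has 24 beats and chords last 8 each, so 3 chords.
Total: 4 + 2 + 18 + 20 + 3 = 47.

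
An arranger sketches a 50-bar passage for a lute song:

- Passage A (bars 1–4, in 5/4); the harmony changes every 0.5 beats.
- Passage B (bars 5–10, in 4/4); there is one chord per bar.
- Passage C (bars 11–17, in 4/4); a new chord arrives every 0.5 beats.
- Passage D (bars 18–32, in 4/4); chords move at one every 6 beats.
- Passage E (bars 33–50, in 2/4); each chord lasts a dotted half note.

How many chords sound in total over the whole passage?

A: 4 bars × 5 beats = 20 beats; 0.5 beats/chord → 40 chords.
B: 6 bars × 4 beats = 24 beats; 4 beats/chord → 6 chords.
C: 7 bars × 4 beats = 28 beats; 0.5 beats/chord → 56 chords.
D: 15 bars × 4 beats = 60 beats; 6 beats/chord → 10 chords.
E: 18 bars × 2 beats = 36 beats; 3 beats/chord → 12 chords.
Total: 40 + 6 + 56 + 10 + 12 = 124.

124 chords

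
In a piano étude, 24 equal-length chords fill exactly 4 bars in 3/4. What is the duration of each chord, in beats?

4 bars × 3 beats/bar = 12 beats total.
12 beats ÷ 24 chords = 0.5 beats per chord.
(That is an eighth note.)

0.5 beats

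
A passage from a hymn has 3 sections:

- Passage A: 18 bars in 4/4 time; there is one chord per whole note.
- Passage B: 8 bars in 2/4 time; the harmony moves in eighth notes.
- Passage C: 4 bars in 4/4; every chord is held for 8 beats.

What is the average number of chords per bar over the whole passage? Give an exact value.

A: 18 bars of 4 beats is 72 beats; at 4 beats each that's 18 chords.
B: 8 bars of 2 beats is 16 beats; at 0.5 beats each that's 32 chords.
C: 4 bars of 4 beats is 16 beats; at 8 beats each that's 2 chords.
Overall: 52 chords over 30 bars → 52/30 = 26/15 chords per bar.

26/15 chords per bar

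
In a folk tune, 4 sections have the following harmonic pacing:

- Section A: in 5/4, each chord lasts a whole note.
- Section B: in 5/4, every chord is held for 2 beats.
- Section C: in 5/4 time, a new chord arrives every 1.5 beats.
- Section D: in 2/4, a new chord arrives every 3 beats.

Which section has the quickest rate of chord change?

Section C

A: 5/4 = 1.25 chords/bar.
B: 5/2 = 2.5 chords/bar.
C: 5/1.5 = 10/3 chords/bar.
D: 2/3 = 2/3 chords/bar.
Fastest is C at 10/3 chords/bar.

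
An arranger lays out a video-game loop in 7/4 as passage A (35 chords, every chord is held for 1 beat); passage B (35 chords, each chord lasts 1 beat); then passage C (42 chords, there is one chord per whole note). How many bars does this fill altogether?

34 bars

A: 35 × 1 = 35 beats = 5 bars.
B: 35 × 1 = 35 beats = 5 bars.
C: 42 × 4 = 168 beats = 24 bars.
Total: 5 + 5 + 24 = 34 bars.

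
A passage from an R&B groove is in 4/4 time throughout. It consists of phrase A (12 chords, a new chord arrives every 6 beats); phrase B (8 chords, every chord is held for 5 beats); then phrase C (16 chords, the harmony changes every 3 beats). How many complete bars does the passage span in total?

A: 12 × 6 = 72 beats = 18 bars.
B: 8 × 5 = 40 beats = 10 bars.
C: 16 × 3 = 48 beats = 12 bars.
Total: 18 + 10 + 12 = 40 bars.

40 bars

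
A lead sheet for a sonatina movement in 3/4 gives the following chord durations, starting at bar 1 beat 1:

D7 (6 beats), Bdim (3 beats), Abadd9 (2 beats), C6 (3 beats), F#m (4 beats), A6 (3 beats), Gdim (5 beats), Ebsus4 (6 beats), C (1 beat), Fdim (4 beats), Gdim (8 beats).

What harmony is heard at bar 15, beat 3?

Gdim

Beat 3 of bar 15 is beat (15−1)×3 + 3 = 45 overall.
Running totals: D7 ends at 6, Bdim ends at 9, Abadd9 ends at 11, C6 ends at 14, F#m ends at 18, A6 ends at 21, Gdim ends at 26, Ebsus4 ends at 32, C ends at 33, Fdim ends at 37, Gdim ends at 45.
Beat 45 falls within Gdim.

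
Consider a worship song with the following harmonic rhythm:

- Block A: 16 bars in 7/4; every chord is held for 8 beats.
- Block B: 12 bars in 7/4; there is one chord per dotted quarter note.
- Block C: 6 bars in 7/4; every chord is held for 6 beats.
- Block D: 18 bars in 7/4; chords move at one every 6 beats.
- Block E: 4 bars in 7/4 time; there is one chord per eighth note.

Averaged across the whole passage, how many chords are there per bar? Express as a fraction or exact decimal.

2.75 chords per bar

A: 16 × 7 = 112 beats ÷ 8 = 14 chords.
B: 12 × 7 = 84 beats ÷ 1.5 = 56 chords.
C: 6 × 7 = 42 beats ÷ 6 = 7 chords.
D: 18 × 7 = 126 beats ÷ 6 = 21 chords.
E: 4 × 7 = 28 beats ÷ 0.5 = 56 chords.
Overall: 154 chords over 56 bars → 154/56 = 2.75 chords per bar.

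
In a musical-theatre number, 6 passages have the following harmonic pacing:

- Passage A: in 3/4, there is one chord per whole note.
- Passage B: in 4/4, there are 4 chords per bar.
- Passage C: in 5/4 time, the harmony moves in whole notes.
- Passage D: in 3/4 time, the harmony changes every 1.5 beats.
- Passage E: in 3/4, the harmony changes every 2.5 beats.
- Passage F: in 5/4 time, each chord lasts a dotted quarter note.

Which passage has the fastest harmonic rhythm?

Passage B

A: each chord is 4 beats in 3/4, so 0.75 per bar.
B: each chord is 1 beat in 4/4, so 4 per bar.
C: each chord is 4 beats in 5/4, so 1.25 per bar.
D: each chord is 1.5 beats in 3/4, so 2 per bar.
E: each chord is 2.5 beats in 3/4, so 1.2 per bar.
F: each chord is 1.5 beats in 5/4, so 10/3 per bar.
Fastest is B at 4 chords/bar.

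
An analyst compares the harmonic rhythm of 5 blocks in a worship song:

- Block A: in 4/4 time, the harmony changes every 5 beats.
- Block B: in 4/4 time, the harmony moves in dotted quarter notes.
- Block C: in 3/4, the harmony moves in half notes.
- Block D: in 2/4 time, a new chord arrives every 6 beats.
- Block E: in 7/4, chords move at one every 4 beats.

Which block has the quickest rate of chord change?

Block B

A: 4/5 = 0.8 chords/bar.
B: 4/1.5 = 8/3 chords/bar.
C: 3/2 = 1.5 chords/bar.
D: 2/6 = 1/3 chords/bar.
E: 7/4 = 1.75 chords/bar.
Fastest is B at 8/3 chords/bar.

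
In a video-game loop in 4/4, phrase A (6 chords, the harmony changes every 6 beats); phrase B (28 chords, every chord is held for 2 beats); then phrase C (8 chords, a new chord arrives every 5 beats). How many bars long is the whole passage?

33 bars

A: 6 × 6 = 36 beats = 9 bars.
B: 28 × 2 = 56 beats = 14 bars.
C: 8 × 5 = 40 beats = 10 bars.
Total: 9 + 14 + 10 = 33 bars.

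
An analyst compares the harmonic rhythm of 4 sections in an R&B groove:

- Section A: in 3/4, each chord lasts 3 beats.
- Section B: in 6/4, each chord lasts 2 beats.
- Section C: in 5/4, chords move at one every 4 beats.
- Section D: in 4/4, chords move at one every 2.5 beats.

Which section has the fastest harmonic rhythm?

A: 3/3 = 1 chord/bar.
B: 6/2 = 3 chords/bar.
C: 5/4 = 1.25 chords/bar.
D: 4/2.5 = 1.6 chords/bar.
Fastest is B at 3 chords/bar.

Section B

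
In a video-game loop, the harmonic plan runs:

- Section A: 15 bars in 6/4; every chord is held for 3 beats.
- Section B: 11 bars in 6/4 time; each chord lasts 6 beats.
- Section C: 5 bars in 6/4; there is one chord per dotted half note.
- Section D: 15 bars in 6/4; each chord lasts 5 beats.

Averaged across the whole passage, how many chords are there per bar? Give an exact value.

A: 15 bars of 6 beats is 90 beats; at 3 beats each that's 30 chords.
B: 11 bars of 6 beats is 66 beats; at 6 beats each that's 11 chords.
C: 5 bars of 6 beats is 30 beats; at 3 beats each that's 10 chords.
D: 15 bars of 6 beats is 90 beats; at 5 beats each that's 18 chords.
Overall: 69 chords over 46 bars → 69/46 = 1.5 chords per bar.

1.5 chords per bar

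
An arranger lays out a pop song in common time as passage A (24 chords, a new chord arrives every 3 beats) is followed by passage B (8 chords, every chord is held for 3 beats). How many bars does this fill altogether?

24 bars

A: 24 × 3 = 72 beats = 18 bars.
B: 8 × 3 = 24 beats = 6 bars.
Total: 18 + 6 = 24 bars.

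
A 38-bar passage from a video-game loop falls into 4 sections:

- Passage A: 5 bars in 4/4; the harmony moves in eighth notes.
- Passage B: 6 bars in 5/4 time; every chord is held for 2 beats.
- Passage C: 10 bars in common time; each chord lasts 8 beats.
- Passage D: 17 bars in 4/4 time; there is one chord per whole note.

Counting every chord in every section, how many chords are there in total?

77 chords

A has 20 beats and chords last 0.5 each, so 40 chords.
B has 30 beats and chords last 2 each, so 15 chords.
C has 40 beats and chords last 8 each, so 5 chords.
D has 68 beats and chords last 4 each, so 17 chords.
Total: 40 + 15 + 5 + 17 = 77.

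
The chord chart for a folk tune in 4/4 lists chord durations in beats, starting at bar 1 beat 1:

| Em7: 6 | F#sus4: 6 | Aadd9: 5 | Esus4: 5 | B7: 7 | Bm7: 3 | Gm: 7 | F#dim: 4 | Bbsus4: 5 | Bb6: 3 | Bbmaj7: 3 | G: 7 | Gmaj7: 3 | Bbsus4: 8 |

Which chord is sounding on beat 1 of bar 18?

Beat 1 of bar 18 is beat (18−1)×4 + 1 = 69 overall.
Running totals: Em7 ends at 6, F#sus4 ends at 12, Aadd9 ends at 17, Esus4 ends at 22, B7 ends at 29, Bm7 ends at 32, Gm ends at 39, F#dim ends at 43, Bbsus4 ends at 48, Bb6 ends at 51, Bbmaj7 ends at 54, G ends at 61, Gmaj7 ends at 64, Bbsus4 ends at 72.
Beat 69 falls within Bbsus4.

Bbsus4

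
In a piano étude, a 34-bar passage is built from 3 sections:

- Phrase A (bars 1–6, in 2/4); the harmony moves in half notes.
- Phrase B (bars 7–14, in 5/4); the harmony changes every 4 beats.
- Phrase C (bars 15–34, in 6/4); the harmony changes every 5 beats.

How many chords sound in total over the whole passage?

40 chords

A: 6·2 = 12 beats, 12/2 = 6 chords.
B: 8·5 = 40 beats, 40/4 = 10 chords.
C: 20·6 = 120 beats, 120/5 = 24 chords.
Total: 6 + 10 + 24 = 40.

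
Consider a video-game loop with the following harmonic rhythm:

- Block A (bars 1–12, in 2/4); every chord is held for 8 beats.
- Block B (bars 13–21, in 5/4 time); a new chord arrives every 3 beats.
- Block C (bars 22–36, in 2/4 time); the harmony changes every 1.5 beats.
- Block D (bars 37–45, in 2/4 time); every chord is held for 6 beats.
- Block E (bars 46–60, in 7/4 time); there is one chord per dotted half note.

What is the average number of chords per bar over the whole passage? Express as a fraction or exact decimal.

19/15 chords per bar

A: 12 bars of 2 beats is 24 beats; at 8 beats each that's 3 chords.
B: 9 bars of 5 beats is 45 beats; at 3 beats each that's 15 chords.
C: 15 bars of 2 beats is 30 beats; at 1.5 beats each that's 20 chords.
D: 9 bars of 2 beats is 18 beats; at 6 beats each that's 3 chords.
E: 15 bars of 7 beats is 105 beats; at 3 beats each that's 35 chords.
Overall: 76 chords over 60 bars → 76/60 = 19/15 chords per bar.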